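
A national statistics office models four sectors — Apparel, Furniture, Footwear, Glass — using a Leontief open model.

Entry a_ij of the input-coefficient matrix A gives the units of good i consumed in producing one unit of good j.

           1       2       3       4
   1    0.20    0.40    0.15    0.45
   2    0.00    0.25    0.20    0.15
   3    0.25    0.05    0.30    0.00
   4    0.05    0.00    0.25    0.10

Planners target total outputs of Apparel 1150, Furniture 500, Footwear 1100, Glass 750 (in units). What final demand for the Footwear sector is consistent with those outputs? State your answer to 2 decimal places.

I − A =
  [   0.80    -0.40    -0.15    -0.45]
  [   0.00     0.75    -0.20    -0.15]
  [  -0.25    -0.05     0.70     0.00]
  [  -0.05     0.00    -0.25     0.90]
d = (I − A) x:
  d_1 = (+0.80)·1150 + (-0.40)·500 + (-0.15)·1100 + (-0.45)·750 = 217.50
  d_2 = (+0.00)·1150 + (+0.75)·500 + (-0.20)·1100 + (-0.15)·750 = 42.50
  d_3 = (-0.25)·1150 + (-0.05)·500 + (+0.70)·1100 + (+0.00)·750 = 457.50
  d_4 = (-0.05)·1150 + (+0.00)·500 + (-0.25)·1100 + (+0.90)·750 = 342.50

d_3 = 457.50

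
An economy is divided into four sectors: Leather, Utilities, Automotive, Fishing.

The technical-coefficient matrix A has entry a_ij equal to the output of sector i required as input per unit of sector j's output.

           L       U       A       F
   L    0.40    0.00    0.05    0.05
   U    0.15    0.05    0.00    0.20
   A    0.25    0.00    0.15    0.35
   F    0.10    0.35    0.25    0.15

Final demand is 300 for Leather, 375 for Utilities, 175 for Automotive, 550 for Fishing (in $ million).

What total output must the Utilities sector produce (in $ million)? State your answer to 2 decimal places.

x_U = 784.49

I − A =
  [   0.60     0.00    -0.05    -0.05]
  [  -0.15     0.95     0.00    -0.20]
  [  -0.25     0.00     0.85    -0.35]
  [  -0.10    -0.35    -0.25     0.85]
Compute the cofactors C_ij = (−1)^(i+j)·(3×3 minor ij) of I−A; the adjugate is their transpose:
adj(I−A) = Cᵀ =
  [ 0.543750   0.021000   0.048750   0.057000]
  [ 0.124750   0.361250   0.039250   0.108500]
  [ 0.236000   0.077875   0.435125   0.211375]
  [ 0.184750   0.174125   0.149875   0.472625]
det(I−A) = Σ_j (I−A)_1j·C_1j = (0.60)(0.543750) + (0.00)(0.124750) + (-0.05)(0.236000) + (-0.05)(0.184750) = 0.3052125
(I − A)⁻¹ = adj(I−A) / det(I−A) ≈
  [   1.7815     0.0688     0.1597     0.1868]
  [   0.4087     1.1836     0.1286     0.3555]
  [   0.7732     0.2552     1.4256     0.6926]
  [   0.6053     0.5705     0.4911     1.5485]
x = (I − A)⁻¹ d = adj(I−A)·d / det(I−A), with det(I−A) = 0.3052125:
  x_L = (0.543750·300 + 0.021000·375 + 0.048750·175 + 0.057000·550) / 0.3052125 = 210.88125 / 0.3052125 ≈ 690.93
  x_U = (0.124750·300 + 0.361250·375 + 0.039250·175 + 0.108500·550) / 0.3052125 = 239.4375 / 0.3052125 ≈ 784.49
  x_A = (0.236000·300 + 0.077875·375 + 0.435125·175 + 0.211375·550) / 0.3052125 = 292.40625 / 0.3052125 ≈ 958.04
  x_F = (0.184750·300 + 0.174125·375 + 0.149875·175 + 0.472625·550) / 0.3052125 = 406.89375 / 0.3052125 ≈ 1333.15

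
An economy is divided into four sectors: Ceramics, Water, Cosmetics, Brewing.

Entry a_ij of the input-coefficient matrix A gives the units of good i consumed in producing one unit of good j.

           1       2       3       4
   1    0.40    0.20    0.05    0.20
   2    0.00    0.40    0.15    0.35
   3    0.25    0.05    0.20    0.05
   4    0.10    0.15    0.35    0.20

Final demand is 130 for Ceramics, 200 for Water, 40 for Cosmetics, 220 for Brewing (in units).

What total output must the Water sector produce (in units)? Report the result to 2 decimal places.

x_2 = 833.06

I − A =
  [   0.60    -0.20    -0.05    -0.20]
  [   0.00     0.60    -0.15    -0.35]
  [  -0.25    -0.05     0.80    -0.05]
  [  -0.10    -0.15    -0.35     0.80]
Compute the cofactors C_ij = (−1)^(i+j)·(3×3 minor ij) of I−A; the adjugate is their transpose:
adj(I−A) = Cᵀ =
  [ 0.318250   0.154375   0.116375   0.154375]
  [ 0.089375   0.329750   0.144250   0.175625]
  [ 0.111625   0.076000   0.237500   0.076000]
  [ 0.105375   0.114375   0.145500   0.268500]
det(I−A) = Σ_j (I−A)_1j·C_1j = (0.60)(0.318250) + (-0.20)(0.089375) + (-0.05)(0.111625) + (-0.20)(0.105375) = 0.14641875
(I − A)⁻¹ = adj(I−A) / det(I−A) ≈
  [   2.1736     1.0543     0.7948     1.0543]
  [   0.6104     2.2521     0.9852     1.1995]
  [   0.7624     0.5191     1.6221     0.5191]
  [   0.7197     0.7811     0.9937     1.8338]
x = (I − A)⁻¹ d = adj(I−A)·d / det(I−A), with det(I−A) = 0.14641875:
  x_1 = (0.318250·130 + 0.154375·200 + 0.116375·40 + 0.154375·220) / 0.14641875 = 110.865 / 0.14641875 ≈ 757.18
  x_2 = (0.089375·130 + 0.329750·200 + 0.144250·40 + 0.175625·220) / 0.14641875 = 121.97625 / 0.14641875 ≈ 833.06
  x_3 = (0.111625·130 + 0.076000·200 + 0.237500·40 + 0.076000·220) / 0.14641875 = 55.93125 / 0.14641875 ≈ 382.00
  x_4 = (0.105375·130 + 0.114375·200 + 0.145500·40 + 0.268500·220) / 0.14641875 = 101.46375 / 0.14641875 ≈ 692.97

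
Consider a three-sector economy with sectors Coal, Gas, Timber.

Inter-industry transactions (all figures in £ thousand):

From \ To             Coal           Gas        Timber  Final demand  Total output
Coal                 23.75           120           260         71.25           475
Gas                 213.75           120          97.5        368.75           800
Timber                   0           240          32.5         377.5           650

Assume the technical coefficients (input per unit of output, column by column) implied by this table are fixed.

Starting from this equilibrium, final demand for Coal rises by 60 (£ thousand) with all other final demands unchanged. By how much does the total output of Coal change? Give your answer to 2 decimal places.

Δx_C = 75.46

Technical coefficients a_ij = z_ij / X_j:
  a_CC = 23.75/475 = 0.05, a_GC = 213.75/475 = 0.45, a_TC = 0/475 = 0.00
  a_CG = 120/800 = 0.15, a_GG = 120/800 = 0.15, a_TG = 240/800 = 0.30
  a_CT = 260/650 = 0.40, a_GT = 97.5/650 = 0.15, a_TT = 32.5/650 = 0.05
I − A =
  [   0.95    -0.15    -0.40]
  [  -0.45     0.85    -0.15]
  [   0.00    -0.30     0.95]
Cofactors of I−A, C_ij = (−1)^(i+j)·(minor ij) (rows/columns in the sector order above):
  C_11 = (0.85)(0.95) − (-0.15)(-0.30) = 0.7625
  C_12 = −[(-0.45)(0.95) − (-0.15)(0.00)] = 0.4275
  C_13 = (-0.45)(-0.30) − (0.85)(0.00) = 0.1350
  C_21 = −[(-0.15)(0.95) − (-0.40)(-0.30)] = 0.2625
  C_22 = (0.95)(0.95) − (-0.40)(0.00) = 0.9025
  C_23 = −[(0.95)(-0.30) − (-0.15)(0.00)] = 0.2850
  C_31 = (-0.15)(-0.15) − (-0.40)(0.85) = 0.3625
  C_32 = −[(0.95)(-0.15) − (-0.40)(-0.45)] = 0.3225
  C_33 = (0.95)(0.85) − (-0.15)(-0.45) = 0.7400
det(I−A) = Σ_j (I−A)_1j·C_1j = (0.95)(0.7625) + (-0.15)(0.4275) + (-0.40)(0.1350) = 0.60625
adj(I−A) = Cᵀ =
  [ 0.7625   0.2625   0.3625]
  [ 0.4275   0.9025   0.3225]
  [ 0.1350   0.2850   0.7400]
(I − A)⁻¹ = adj(I−A) / det(I−A) ≈
  [   1.2577     0.4330     0.5979]
  [   0.7052     1.4887     0.5320]
  [   0.2227     0.4701     1.2206]
Δx = (I − A)⁻¹ Δd with Δd having +60 in the Coal component and 0 elsewhere.
So Δx_C = L_CC · (+60), where L_CC = adj(I−A)_CC / det(I−A) = 0.7625 / 0.60625.
Δx_C = 0.7625 × (+60) / 0.60625 = 45.75 / 0.60625 ≈ 75.46.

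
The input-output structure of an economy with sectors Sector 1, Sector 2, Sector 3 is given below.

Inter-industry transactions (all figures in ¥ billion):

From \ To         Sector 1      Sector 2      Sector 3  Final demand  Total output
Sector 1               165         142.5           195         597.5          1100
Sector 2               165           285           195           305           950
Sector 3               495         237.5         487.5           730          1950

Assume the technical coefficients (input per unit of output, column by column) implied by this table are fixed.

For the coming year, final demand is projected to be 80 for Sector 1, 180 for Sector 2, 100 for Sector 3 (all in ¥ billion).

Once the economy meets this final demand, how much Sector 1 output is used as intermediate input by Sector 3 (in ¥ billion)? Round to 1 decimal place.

z_13 = 37.1

Technical coefficients a_ij = z_ij / X_j:
  a_11 = 165/1100 = 0.15, a_21 = 165/1100 = 0.15, a_31 = 495/1100 = 0.45
  a_12 = 142.5/950 = 0.15, a_22 = 285/950 = 0.30, a_32 = 237.5/950 = 0.25
  a_13 = 195/1950 = 0.10, a_23 = 195/1950 = 0.10, a_33 = 487.5/1950 = 0.25
I − A =
  [   0.85    -0.15    -0.10]
  [  -0.15     0.70    -0.10]
  [  -0.45    -0.25     0.75]
Cofactors of I−A, C_ij = (−1)^(i+j)·(minor ij) (rows/columns in the sector order above):
  C_11 = (0.70)(0.75) − (-0.10)(-0.25) = 0.5000
  C_12 = −[(-0.15)(0.75) − (-0.10)(-0.45)] = 0.1575
  C_13 = (-0.15)(-0.25) − (0.70)(-0.45) = 0.3525
  C_21 = −[(-0.15)(0.75) − (-0.10)(-0.25)] = 0.1375
  C_22 = (0.85)(0.75) − (-0.10)(-0.45) = 0.5925
  C_23 = −[(0.85)(-0.25) − (-0.15)(-0.45)] = 0.2800
  C_31 = (-0.15)(-0.10) − (-0.10)(0.70) = 0.0850
  C_32 = −[(0.85)(-0.10) − (-0.10)(-0.15)] = 0.1000
  C_33 = (0.85)(0.70) − (-0.15)(-0.15) = 0.5725
det(I−A) = Σ_j (I−A)_1j·C_1j = (0.85)(0.5000) + (-0.15)(0.1575) + (-0.10)(0.3525) = 0.366125
adj(I−A) = Cᵀ =
  [ 0.5000   0.1375   0.0850]
  [ 0.1575   0.5925   0.1000]
  [ 0.3525   0.2800   0.5725]
(I − A)⁻¹ = adj(I−A) / det(I−A) ≈
  [   1.3657     0.3756     0.2322]
  [   0.4302     1.6183     0.2731]
  [   0.9628     0.7648     1.5637]
First solve x = (I − A)⁻¹ d = adj(I−A)·d / det(I−A); in particular x_3 = (0.3525·80 + 0.2800·180 + 0.5725·100) / 0.366125 = 135.85 / 0.366125 ≈ 371.048.
Intermediate flow from 1 to 3: z_13 = a_13 · x_3 = 0.10 × 135.85 / 0.366125 = 13.585 / 0.366125 ≈ 37.1.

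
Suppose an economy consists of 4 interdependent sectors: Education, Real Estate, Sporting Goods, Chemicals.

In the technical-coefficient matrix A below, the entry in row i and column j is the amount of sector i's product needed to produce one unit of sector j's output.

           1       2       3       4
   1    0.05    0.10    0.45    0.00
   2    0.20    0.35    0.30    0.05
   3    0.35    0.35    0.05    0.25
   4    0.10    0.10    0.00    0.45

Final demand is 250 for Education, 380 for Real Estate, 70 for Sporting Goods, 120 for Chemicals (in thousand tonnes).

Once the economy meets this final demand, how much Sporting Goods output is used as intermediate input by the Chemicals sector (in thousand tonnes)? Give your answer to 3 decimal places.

I − A =
  [   0.95    -0.10    -0.45     0.00]
  [  -0.20     0.65    -0.30    -0.05]
  [  -0.35    -0.35     0.95    -0.25]
  [  -0.10    -0.10     0.00     0.55]
Compute the cofactors C_ij = (−1)^(i+j)·(3×3 minor ij) of I−A; the adjugate is their transpose:
adj(I−A) = Cᵀ =
  [ 0.269625   0.150125   0.175125   0.093250]
  [ 0.174500   0.398500   0.208500   0.131000]
  [ 0.184875   0.228375   0.323375   0.167750]
  [ 0.080750   0.099750   0.069750   0.323500]
det(I−A) = Σ_j (I−A)_1j·C_1j = (0.95)(0.269625) + (-0.10)(0.174500) + (-0.45)(0.184875) + (0.00)(0.080750) = 0.1555
(I − A)⁻¹ = adj(I−A) / det(I−A) ≈
  [   1.7339     0.9654     1.1262     0.5997]
  [   1.1222     2.5627     1.3408     0.8424]
  [   1.1889     1.4686     2.0796     1.0788]
  [   0.5193     0.6415     0.4486     2.0804]
First solve x = (I − A)⁻¹ d = adj(I−A)·d / det(I−A); in particular x_4 = (0.080750·250 + 0.099750·380 + 0.069750·70 + 0.323500·120) / 0.1555 = 101.795 / 0.1555 ≈ 654.63023.
Intermediate flow from 3 to 4: z_34 = a_34 · x_4 = 0.25 × 101.795 / 0.1555 = 25.44875 / 0.1555 ≈ 163.658.

z_34 = 163.658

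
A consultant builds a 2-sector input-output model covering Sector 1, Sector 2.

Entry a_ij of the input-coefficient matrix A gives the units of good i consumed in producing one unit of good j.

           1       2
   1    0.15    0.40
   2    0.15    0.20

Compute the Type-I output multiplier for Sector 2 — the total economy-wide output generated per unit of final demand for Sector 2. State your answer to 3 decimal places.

I − A =
  [   0.85    -0.40]
  [  -0.15     0.80]
det(I−A) = (0.85)(0.80) − (-0.40)(-0.15) = 0.6200
adj(I−A) = [[0.80, 0.40], [0.15, 0.85]]
(I − A)⁻¹ = adj(I−A) / det(I−A) ≈
  [   1.2903     0.6452]
  [   0.2419     1.3710]
The output multiplier for sector j is the column-j sum of the Leontief inverse (I − A)⁻¹ = adj(I−A) / det(I−A).
Column 2 of adj(I−A): (0.40, 0.85); det(I−A) = 0.6200.
m_2 = (0.40 + 0.85) / 0.6200 = 1.25 / 0.6200 ≈ 2.016.

m_2 = 2.016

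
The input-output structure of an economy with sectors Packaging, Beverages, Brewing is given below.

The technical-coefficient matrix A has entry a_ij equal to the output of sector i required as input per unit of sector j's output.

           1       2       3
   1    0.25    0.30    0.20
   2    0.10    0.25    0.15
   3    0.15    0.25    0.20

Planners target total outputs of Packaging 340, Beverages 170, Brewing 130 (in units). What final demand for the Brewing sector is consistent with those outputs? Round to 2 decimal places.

d_3 = 10.50

I − A =
  [   0.75    -0.30    -0.20]
  [  -0.10     0.75    -0.15]
  [  -0.15    -0.25     0.80]
d = (I − A) x:
  d_1 = (+0.75)·340 + (-0.30)·170 + (-0.20)·130 = 178.00
  d_2 = (-0.10)·340 + (+0.75)·170 + (-0.15)·130 = 74.00
  d_3 = (-0.15)·340 + (-0.25)·170 + (+0.80)·130 = 10.50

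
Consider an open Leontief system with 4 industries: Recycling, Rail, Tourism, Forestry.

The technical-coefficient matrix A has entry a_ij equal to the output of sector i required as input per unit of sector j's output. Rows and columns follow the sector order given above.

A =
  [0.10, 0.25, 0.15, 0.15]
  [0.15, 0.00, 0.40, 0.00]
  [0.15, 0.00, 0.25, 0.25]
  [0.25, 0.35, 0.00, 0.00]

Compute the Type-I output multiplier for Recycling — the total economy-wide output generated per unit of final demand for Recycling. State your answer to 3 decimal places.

m_1 = 2.650

I − A =
  [   0.90    -0.25    -0.15    -0.15]
  [  -0.15     1.00    -0.40     0.00]
  [  -0.15     0.00     0.75    -0.25]
  [  -0.25    -0.35     0.00     1.00]
Compute the cofactors C_ij = (−1)^(i+j)·(3×3 minor ij) of I−A; the adjugate is their transpose:
adj(I−A) = Cᵀ =
  [ 0.715000   0.240000   0.271000   0.175000]
  [ 0.197500   0.615000   0.367500   0.121500]
  [ 0.225625   0.139750   0.817125   0.238125]
  [ 0.247875   0.275250   0.196375   0.609375]
det(I−A) = Σ_j (I−A)_1j·C_1j = (0.90)(0.715000) + (-0.25)(0.197500) + (-0.15)(0.225625) + (-0.15)(0.247875) = 0.5231
(I − A)⁻¹ = adj(I−A) / det(I−A) ≈
  [   1.3669     0.4588     0.5181     0.3345]
  [   0.3776     1.1757     0.7025     0.2323]
  [   0.4313     0.2672     1.5621     0.4552]
  [   0.4739     0.5262     0.3754     1.1649]
The output multiplier for sector j is the column-j sum of the Leontief inverse (I − A)⁻¹ = adj(I−A) / det(I−A).
Column 1 of adj(I−A): (0.715000, 0.197500, 0.225625, 0.247875); det(I−A) = 0.5231.
m_1 = (0.715000 + 0.197500 + 0.225625 + 0.247875) / 0.5231 = 1.386 / 0.5231 ≈ 2.650.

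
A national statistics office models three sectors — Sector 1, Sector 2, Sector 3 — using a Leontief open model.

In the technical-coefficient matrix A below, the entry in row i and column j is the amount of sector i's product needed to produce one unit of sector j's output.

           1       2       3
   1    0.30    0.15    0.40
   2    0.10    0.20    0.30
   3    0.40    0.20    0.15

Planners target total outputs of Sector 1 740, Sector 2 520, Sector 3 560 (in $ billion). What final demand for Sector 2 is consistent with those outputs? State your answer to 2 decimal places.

d_2 = 174.00

I − A =
  [   0.70    -0.15    -0.40]
  [  -0.10     0.80    -0.30]
  [  -0.40    -0.20     0.85]
d = (I − A) x:
  d_1 = (+0.70)·740 + (-0.15)·520 + (-0.40)·560 = 216.00
  d_2 = (-0.10)·740 + (+0.80)·520 + (-0.30)·560 = 174.00
  d_3 = (-0.40)·740 + (-0.20)·520 + (+0.85)·560 = 76.00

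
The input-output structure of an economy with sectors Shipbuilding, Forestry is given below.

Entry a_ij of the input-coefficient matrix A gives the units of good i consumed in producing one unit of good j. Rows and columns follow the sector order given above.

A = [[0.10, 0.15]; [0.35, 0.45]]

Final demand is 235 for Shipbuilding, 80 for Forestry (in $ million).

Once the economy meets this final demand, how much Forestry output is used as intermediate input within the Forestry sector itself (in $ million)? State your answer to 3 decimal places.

I − A =
  [   0.90    -0.15]
  [  -0.35     0.55]
det(I−A) = (0.90)(0.55) − (-0.15)(-0.35) = 0.4425
adj(I−A) = [[0.55, 0.15], [0.35, 0.90]]
(I − A)⁻¹ = adj(I−A) / det(I−A) ≈
  [   1.2429     0.3390]
  [   0.7910     2.0339]
First solve x = (I − A)⁻¹ d = adj(I−A)·d / det(I−A); in particular x_2 = (0.35·235 + 0.90·80) / 0.4425 = 154.25 / 0.4425 ≈ 348.58757.
Intermediate flow from 2 to 2: z_22 = a_22 · x_2 = 0.45 × 154.25 / 0.4425 = 69.4125 / 0.4425 ≈ 156.864.

z_22 = 156.864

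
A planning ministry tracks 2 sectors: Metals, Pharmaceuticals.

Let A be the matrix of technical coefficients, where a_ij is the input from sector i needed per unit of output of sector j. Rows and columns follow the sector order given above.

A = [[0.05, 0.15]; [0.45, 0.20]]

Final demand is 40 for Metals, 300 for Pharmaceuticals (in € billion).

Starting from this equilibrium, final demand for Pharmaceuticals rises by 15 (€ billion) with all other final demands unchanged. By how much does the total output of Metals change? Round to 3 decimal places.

I − A =
  [   0.95    -0.15]
  [  -0.45     0.80]
det(I−A) = (0.95)(0.80) − (-0.15)(-0.45) = 0.6925
adj(I−A) = [[0.80, 0.15], [0.45, 0.95]]
(I − A)⁻¹ = adj(I−A) / det(I−A) ≈
  [   1.1552     0.2166]
  [   0.6498     1.3718]
Δx = (I − A)⁻¹ Δd with Δd having +15 in the Pharmaceuticals component and 0 elsewhere.
So Δx_M = L_MP · (+15), where L_MP = adj(I−A)_MP / det(I−A) = 0.15 / 0.6925.
Δx_M = 0.15 × (+15) / 0.6925 = 2.25 / 0.6925 ≈ 3.249.

Δx_M = 3.249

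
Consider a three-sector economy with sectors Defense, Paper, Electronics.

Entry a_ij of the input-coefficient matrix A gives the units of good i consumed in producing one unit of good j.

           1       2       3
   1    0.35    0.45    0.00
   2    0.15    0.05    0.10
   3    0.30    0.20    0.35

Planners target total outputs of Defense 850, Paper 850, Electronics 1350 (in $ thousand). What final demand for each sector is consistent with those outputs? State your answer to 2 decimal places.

I − A =
  [   0.65    -0.45     0.00]
  [  -0.15     0.95    -0.10]
  [  -0.30    -0.20     0.65]
d = (I − A) x:
  d_1 = (+0.65)·850 + (-0.45)·850 + (+0.00)·1350 = 170.00
  d_2 = (-0.15)·850 + (+0.95)·850 + (-0.10)·1350 = 545.00
  d_3 = (-0.30)·850 + (-0.20)·850 + (+0.65)·1350 = 452.50

d_1 = 170.00, d_2 = 545.00, d_3 = 452.50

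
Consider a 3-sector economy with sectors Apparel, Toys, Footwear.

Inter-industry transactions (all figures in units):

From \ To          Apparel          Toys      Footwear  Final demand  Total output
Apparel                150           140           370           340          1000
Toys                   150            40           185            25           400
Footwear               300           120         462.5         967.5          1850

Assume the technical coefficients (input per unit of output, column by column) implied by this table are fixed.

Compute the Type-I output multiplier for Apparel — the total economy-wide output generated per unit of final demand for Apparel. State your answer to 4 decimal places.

m_A = 2.5323

Technical coefficients a_ij = z_ij / X_j:
  a_AA = 150/1000 = 0.15, a_TA = 150/1000 = 0.15, a_FA = 300/1000 = 0.30
  a_AT = 140/400 = 0.35, a_TT = 40/400 = 0.10, a_FT = 120/400 = 0.30
  a_AF = 370/1850 = 0.20, a_TF = 185/1850 = 0.10, a_FF = 462.5/1850 = 0.25
I − A =
  [   0.85    -0.35    -0.20]
  [  -0.15     0.90    -0.10]
  [  -0.30    -0.30     0.75]
Cofactors of I−A, C_ij = (−1)^(i+j)·(minor ij) (rows/columns in the sector order above):
  C_11 = (0.90)(0.75) − (-0.10)(-0.30) = 0.6450
  C_12 = −[(-0.15)(0.75) − (-0.10)(-0.30)] = 0.1425
  C_13 = (-0.15)(-0.30) − (0.90)(-0.30) = 0.3150
  C_21 = −[(-0.35)(0.75) − (-0.20)(-0.30)] = 0.3225
  C_22 = (0.85)(0.75) − (-0.20)(-0.30) = 0.5775
  C_23 = −[(0.85)(-0.30) − (-0.35)(-0.30)] = 0.3600
  C_31 = (-0.35)(-0.10) − (-0.20)(0.90) = 0.2150
  C_32 = −[(0.85)(-0.10) − (-0.20)(-0.15)] = 0.1150
  C_33 = (0.85)(0.90) − (-0.35)(-0.15) = 0.7125
det(I−A) = Σ_j (I−A)_1j·C_1j = (0.85)(0.6450) + (-0.35)(0.1425) + (-0.20)(0.3150) = 0.435375
adj(I−A) = Cᵀ =
  [ 0.6450   0.3225   0.2150]
  [ 0.1425   0.5775   0.1150]
  [ 0.3150   0.3600   0.7125]
(I − A)⁻¹ = adj(I−A) / det(I−A) ≈
  [   1.48148     0.74074     0.49383]
  [   0.32730     1.32644     0.26414]
  [   0.72351     0.82687     1.63652]
The output multiplier for sector j is the column-j sum of the Leontief inverse (I − A)⁻¹ = adj(I−A) / det(I−A).
Column A of adj(I−A): (0.6450, 0.1425, 0.3150); det(I−A) = 0.435375.
m_A = (0.6450 + 0.1425 + 0.3150) / 0.435375 = 1.1025 / 0.435375 ≈ 2.5323.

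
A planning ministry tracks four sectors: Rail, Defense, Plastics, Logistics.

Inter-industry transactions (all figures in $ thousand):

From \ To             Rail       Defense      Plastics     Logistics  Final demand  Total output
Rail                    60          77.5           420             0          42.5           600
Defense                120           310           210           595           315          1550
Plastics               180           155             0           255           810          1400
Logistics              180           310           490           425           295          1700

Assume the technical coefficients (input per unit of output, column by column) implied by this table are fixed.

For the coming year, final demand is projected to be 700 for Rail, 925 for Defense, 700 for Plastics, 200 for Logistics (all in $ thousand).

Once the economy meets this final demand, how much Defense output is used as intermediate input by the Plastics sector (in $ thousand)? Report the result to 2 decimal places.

Technical coefficients a_ij = z_ij / X_j:
  a_11 = 60/600 = 0.10, a_21 = 120/600 = 0.20, a_31 = 180/600 = 0.30, a_41 = 180/600 = 0.30
  a_12 = 77.5/1550 = 0.05, a_22 = 310/1550 = 0.20, a_32 = 155/1550 = 0.10, a_42 = 310/1550 = 0.20
  a_13 = 420/1400 = 0.30, a_23 = 210/1400 = 0.15, a_33 = 0/1400 = 0.00, a_43 = 490/1400 = 0.35
  a_14 = 0/1700 = 0.00, a_24 = 595/1700 = 0.35, a_34 = 255/1700 = 0.15, a_44 = 425/1700 = 0.25
I − A =
  [   0.90    -0.05    -0.30     0.00]
  [  -0.20     0.80    -0.15    -0.35]
  [  -0.30    -0.10     1.00    -0.15]
  [  -0.30    -0.20    -0.35     0.75]
Compute the cofactors C_ij = (−1)^(i+j)·(3×3 minor ij) of I−A; the adjugate is their transpose:
adj(I−A) = Cᵀ =
  [ 0.460000   0.066375   0.170750   0.065125]
  [ 0.321750   0.546750   0.288000   0.312750]
  [ 0.226500   0.108000   0.464250   0.143250]
  [ 0.375500   0.222750   0.361750   0.616250]
det(I−A) = Σ_j (I−A)_1j·C_1j = (0.90)(0.460000) + (-0.05)(0.321750) + (-0.30)(0.226500) + (0.00)(0.375500) = 0.3299625
(I − A)⁻¹ = adj(I−A) / det(I−A) ≈
  [   1.3941     0.2012     0.5175     0.1974]
  [   0.9751     1.6570     0.8728     0.9478]
  [   0.6864     0.3273     1.4070     0.4341]
  [   1.1380     0.6751     1.0963     1.8676]
First solve x = (I − A)⁻¹ d = adj(I−A)·d / det(I−A); in particular x_3 = (0.226500·700 + 0.108000·925 + 0.464250·700 + 0.143250·200) / 0.3299625 = 612.075 / 0.3299625 ≈ 1854.9835.
Intermediate flow from 2 to 3: z_23 = a_23 · x_3 = 0.15 × 612.075 / 0.3299625 = 91.81125 / 0.3299625 ≈ 278.25.

z_23 = 278.25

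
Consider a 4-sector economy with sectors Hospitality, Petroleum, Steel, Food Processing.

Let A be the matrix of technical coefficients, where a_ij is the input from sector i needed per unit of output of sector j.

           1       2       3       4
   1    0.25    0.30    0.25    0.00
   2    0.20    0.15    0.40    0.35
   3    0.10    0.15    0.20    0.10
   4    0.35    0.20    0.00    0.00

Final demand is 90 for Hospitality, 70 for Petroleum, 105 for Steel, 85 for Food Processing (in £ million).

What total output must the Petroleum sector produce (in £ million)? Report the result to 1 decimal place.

x_2 = 450.9

I − A =
  [   0.75    -0.30    -0.25     0.00]
  [  -0.20     0.85    -0.40    -0.35]
  [  -0.10    -0.15     0.80    -0.10]
  [  -0.35    -0.20     0.00     1.00]
Compute the cofactors C_ij = (−1)^(i+j)·(3×3 minor ij) of I−A; the adjugate is their transpose:
adj(I−A) = Cᵀ =
  [ 0.556000   0.282500   0.315000   0.130375]
  [ 0.312000   0.566250   0.380625   0.236250]
  [ 0.160125   0.168000   0.488250   0.107625]
  [ 0.257000   0.212125   0.186375   0.376250]
det(I−A) = Σ_j (I−A)_1j·C_1j = (0.75)(0.556000) + (-0.30)(0.312000) + (-0.25)(0.160125) + (0.00)(0.257000) = 0.28336875
(I − A)⁻¹ = adj(I−A) / det(I−A) ≈
  [   1.9621     0.9969     1.1116     0.4601]
  [   1.1010     1.9983     1.3432     0.8337]
  [   0.5651     0.5929     1.7230     0.3798]
  [   0.9069     0.7486     0.6577     1.3278]
x = (I − A)⁻¹ d = adj(I−A)·d / det(I−A), with det(I−A) = 0.28336875:
  x_1 = (0.556000·90 + 0.282500·70 + 0.315000·105 + 0.130375·85) / 0.28336875 = 113.971875 / 0.28336875 ≈ 402.2
  x_2 = (0.312000·90 + 0.566250·70 + 0.380625·105 + 0.236250·85) / 0.28336875 = 127.764375 / 0.28336875 ≈ 450.9
  x_3 = (0.160125·90 + 0.168000·70 + 0.488250·105 + 0.107625·85) / 0.28336875 = 86.585625 / 0.28336875 ≈ 305.6
  x_4 = (0.257000·90 + 0.212125·70 + 0.186375·105 + 0.376250·85) / 0.28336875 = 89.529375 / 0.28336875 ≈ 315.9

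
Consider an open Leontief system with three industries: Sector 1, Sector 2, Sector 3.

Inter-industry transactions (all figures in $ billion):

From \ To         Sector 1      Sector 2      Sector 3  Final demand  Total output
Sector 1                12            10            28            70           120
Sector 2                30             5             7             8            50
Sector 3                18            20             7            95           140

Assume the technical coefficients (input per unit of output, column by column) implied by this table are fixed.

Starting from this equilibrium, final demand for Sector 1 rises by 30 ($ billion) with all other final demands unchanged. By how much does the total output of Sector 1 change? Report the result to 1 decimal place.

Δx_1 = 38.2

Technical coefficients a_ij = z_ij / X_j:
  a_11 = 12/120 = 0.10, a_21 = 30/120 = 0.25, a_31 = 18/120 = 0.15
  a_12 = 10/50 = 0.20, a_22 = 5/50 = 0.10, a_32 = 20/50 = 0.40
  a_13 = 28/140 = 0.20, a_23 = 7/140 = 0.05, a_33 = 7/140 = 0.05
I − A =
  [   0.90    -0.20    -0.20]
  [  -0.25     0.90    -0.05]
  [  -0.15    -0.40     0.95]
Cofactors of I−A, C_ij = (−1)^(i+j)·(minor ij) (rows/columns in the sector order above):
  C_11 = (0.90)(0.95) − (-0.05)(-0.40) = 0.8350
  C_12 = −[(-0.25)(0.95) − (-0.05)(-0.15)] = 0.2450
  C_13 = (-0.25)(-0.40) − (0.90)(-0.15) = 0.2350
  C_21 = −[(-0.20)(0.95) − (-0.20)(-0.40)] = 0.2700
  C_22 = (0.90)(0.95) − (-0.20)(-0.15) = 0.8250
  C_23 = −[(0.90)(-0.40) − (-0.20)(-0.15)] = 0.3900
  C_31 = (-0.20)(-0.05) − (-0.20)(0.90) = 0.1900
  C_32 = −[(0.90)(-0.05) − (-0.20)(-0.25)] = 0.0950
  C_33 = (0.90)(0.90) − (-0.20)(-0.25) = 0.7600
det(I−A) = Σ_j (I−A)_1j·C_1j = (0.90)(0.8350) + (-0.20)(0.2450) + (-0.20)(0.2350) = 0.6555
adj(I−A) = Cᵀ =
  [ 0.8350   0.2700   0.1900]
  [ 0.2450   0.8250   0.0950]
  [ 0.2350   0.3900   0.7600]
(I − A)⁻¹ = adj(I−A) / det(I−A) ≈
  [   1.2738     0.4119     0.2899]
  [   0.3738     1.2586     0.1449]
  [   0.3585     0.5950     1.1594]
Δx = (I − A)⁻¹ Δd with Δd having +30 in the Sector 1 component and 0 elsewhere.
So Δx_1 = L_11 · (+30), where L_11 = adj(I−A)_11 / det(I−A) = 0.8350 / 0.6555.
Δx_1 = 0.8350 × (+30) / 0.6555 = 25.05 / 0.6555 ≈ 38.2.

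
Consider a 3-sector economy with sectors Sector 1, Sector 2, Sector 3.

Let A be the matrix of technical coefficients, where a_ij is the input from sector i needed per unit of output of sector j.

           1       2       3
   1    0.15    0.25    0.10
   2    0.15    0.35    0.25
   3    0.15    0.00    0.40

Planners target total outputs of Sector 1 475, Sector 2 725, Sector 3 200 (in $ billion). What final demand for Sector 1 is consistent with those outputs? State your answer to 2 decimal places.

d_1 = 202.50

I − A =
  [   0.85    -0.25    -0.10]
  [  -0.15     0.65    -0.25]
  [  -0.15     0.00     0.60]
d = (I − A) x:
  d_1 = (+0.85)·475 + (-0.25)·725 + (-0.10)·200 = 202.50
  d_2 = (-0.15)·475 + (+0.65)·725 + (-0.25)·200 = 350.00
  d_3 = (-0.15)·475 + (+0.00)·725 + (+0.60)·200 = 48.75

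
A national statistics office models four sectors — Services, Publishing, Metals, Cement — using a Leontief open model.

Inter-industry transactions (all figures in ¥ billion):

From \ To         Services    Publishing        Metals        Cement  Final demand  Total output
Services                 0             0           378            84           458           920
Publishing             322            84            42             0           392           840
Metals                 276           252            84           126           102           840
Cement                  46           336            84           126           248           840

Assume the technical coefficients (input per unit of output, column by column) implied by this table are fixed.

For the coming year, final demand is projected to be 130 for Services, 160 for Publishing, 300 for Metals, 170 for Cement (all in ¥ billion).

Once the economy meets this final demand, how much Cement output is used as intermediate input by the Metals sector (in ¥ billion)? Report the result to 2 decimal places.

Technical coefficients a_ij = z_ij / X_j:
  a_SS = 0/920 = 0.00, a_PS = 322/920 = 0.35, a_MS = 276/920 = 0.30, a_CS = 46/920 = 0.05
  a_SP = 0/840 = 0.00, a_PP = 84/840 = 0.10, a_MP = 252/840 = 0.30, a_CP = 336/840 = 0.40
  a_SM = 378/840 = 0.45, a_PM = 42/840 = 0.05, a_MM = 84/840 = 0.10, a_CM = 84/840 = 0.10
  a_SC = 84/840 = 0.10, a_PC = 0/840 = 0.00, a_MC = 126/840 = 0.15, a_CC = 126/840 = 0.15
I − A =
  [   1.00     0.00    -0.45    -0.10]
  [  -0.35     0.90    -0.05     0.00]
  [  -0.30    -0.30     0.90    -0.15]
  [  -0.05    -0.40    -0.10     0.85]
Compute the cofactors C_ij = (−1)^(i+j)·(3×3 minor ij) of I−A; the adjugate is their transpose:
adj(I−A) = Cᵀ =
  [ 0.659250   0.180750   0.355250   0.140250]
  [ 0.275625   0.624375   0.179625   0.064125]
  [ 0.346500   0.325500   0.746500   0.172500]
  [ 0.209250   0.342750   0.193250   0.626250]
det(I−A) = Σ_j (I−A)_1j·C_1j = (1.00)(0.659250) + (0.00)(0.275625) + (-0.45)(0.346500) + (-0.10)(0.209250) = 0.4824
(I − A)⁻¹ = adj(I−A) / det(I−A) ≈
  [   1.3666     0.3747     0.7364     0.2907]
  [   0.5714     1.2943     0.3724     0.1329]
  [   0.7183     0.6748     1.5475     0.3576]
  [   0.4338     0.7105     0.4006     1.2982]
First solve x = (I − A)⁻¹ d = adj(I−A)·d / det(I−A); in particular x_M = (0.346500·130 + 0.325500·160 + 0.746500·300 + 0.172500·170) / 0.4824 = 350.40 / 0.4824 ≈ 726.3682.
Intermediate flow from C to M: z_CM = a_CM · x_M = 0.10 × 350.40 / 0.4824 = 35.04 / 0.4824 ≈ 72.64.

z_CM = 72.64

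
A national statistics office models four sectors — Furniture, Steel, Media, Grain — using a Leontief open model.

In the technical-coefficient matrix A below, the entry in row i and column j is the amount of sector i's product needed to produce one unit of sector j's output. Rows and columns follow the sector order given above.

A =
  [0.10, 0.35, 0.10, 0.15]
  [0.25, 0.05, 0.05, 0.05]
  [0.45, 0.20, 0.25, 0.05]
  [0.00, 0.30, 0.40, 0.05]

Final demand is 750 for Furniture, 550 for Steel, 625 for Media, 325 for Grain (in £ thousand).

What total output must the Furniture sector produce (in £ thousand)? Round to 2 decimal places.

x_1 = 1909.48

I − A =
  [   0.90    -0.35    -0.10    -0.15]
  [  -0.25     0.95    -0.05    -0.05]
  [  -0.45    -0.20     0.75    -0.05]
  [   0.00    -0.30    -0.40     0.95]
Compute the cofactors C_ij = (−1)^(i+j)·(3×3 minor ij) of I−A; the adjugate is their transpose:
adj(I−A) = Cᵀ =
  [ 0.632375   0.308625   0.171625   0.125125]
  [ 0.203500   0.553500   0.099500   0.066500]
  [ 0.450625   0.354375   0.704375   0.126875]
  [ 0.254000   0.324000   0.328000   0.511000]
det(I−A) = Σ_j (I−A)_1j·C_1j = (0.90)(0.632375) + (-0.35)(0.203500) + (-0.10)(0.450625) + (-0.15)(0.254000) = 0.41475
(I − A)⁻¹ = adj(I−A) / det(I−A) ≈
  [   1.5247     0.7441     0.4138     0.3017]
  [   0.4907     1.3345     0.2399     0.1603]
  [   1.0865     0.8544     1.6983     0.3059]
  [   0.6124     0.7812     0.7908     1.2321]
x = (I − A)⁻¹ d = adj(I−A)·d / det(I−A), with det(I−A) = 0.41475:
  x_1 = (0.632375·750 + 0.308625·550 + 0.171625·625 + 0.125125·325) / 0.41475 = 791.95625 / 0.41475 ≈ 1909.48
  x_2 = (0.203500·750 + 0.553500·550 + 0.099500·625 + 0.066500·325) / 0.41475 = 540.85 / 0.41475 ≈ 1304.04
  x_3 = (0.450625·750 + 0.354375·550 + 0.704375·625 + 0.126875·325) / 0.41475 = 1014.34375 / 0.41475 ≈ 2445.68
  x_4 = (0.254000·750 + 0.324000·550 + 0.328000·625 + 0.511000·325) / 0.41475 = 739.775 / 0.41475 ≈ 1783.66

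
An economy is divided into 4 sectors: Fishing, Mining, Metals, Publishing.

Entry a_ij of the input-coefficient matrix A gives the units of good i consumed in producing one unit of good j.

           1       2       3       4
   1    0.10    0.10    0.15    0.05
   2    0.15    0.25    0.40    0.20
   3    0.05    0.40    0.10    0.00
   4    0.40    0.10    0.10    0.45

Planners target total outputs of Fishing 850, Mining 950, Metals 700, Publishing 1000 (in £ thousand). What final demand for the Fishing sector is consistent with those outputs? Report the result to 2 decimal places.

I − A =
  [   0.90    -0.10    -0.15    -0.05]
  [  -0.15     0.75    -0.40    -0.20]
  [  -0.05    -0.40     0.90     0.00]
  [  -0.40    -0.10    -0.10     0.55]
d = (I − A) x:
  d_1 = (+0.90)·850 + (-0.10)·950 + (-0.15)·700 + (-0.05)·1000 = 515.00
  d_2 = (-0.15)·850 + (+0.75)·950 + (-0.40)·700 + (-0.20)·1000 = 105.00
  d_3 = (-0.05)·850 + (-0.40)·950 + (+0.90)·700 + (+0.00)·1000 = 207.50
  d_4 = (-0.40)·850 + (-0.10)·950 + (-0.10)·700 + (+0.55)·1000 = 45.00

d_1 = 515.00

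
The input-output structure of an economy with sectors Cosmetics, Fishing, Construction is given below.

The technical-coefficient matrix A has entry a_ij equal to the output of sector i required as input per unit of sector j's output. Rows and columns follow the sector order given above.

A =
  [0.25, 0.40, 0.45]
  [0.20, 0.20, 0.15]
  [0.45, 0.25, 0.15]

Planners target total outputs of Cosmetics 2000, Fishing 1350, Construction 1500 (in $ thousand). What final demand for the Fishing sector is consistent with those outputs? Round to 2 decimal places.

d_2 = 455.00

I − A =
  [   0.75    -0.40    -0.45]
  [  -0.20     0.80    -0.15]
  [  -0.45    -0.25     0.85]
d = (I − A) x:
  d_1 = (+0.75)·2000 + (-0.40)·1350 + (-0.45)·1500 = 285.00
  d_2 = (-0.20)·2000 + (+0.80)·1350 + (-0.15)·1500 = 455.00
  d_3 = (-0.45)·2000 + (-0.25)·1350 + (+0.85)·1500 = 37.50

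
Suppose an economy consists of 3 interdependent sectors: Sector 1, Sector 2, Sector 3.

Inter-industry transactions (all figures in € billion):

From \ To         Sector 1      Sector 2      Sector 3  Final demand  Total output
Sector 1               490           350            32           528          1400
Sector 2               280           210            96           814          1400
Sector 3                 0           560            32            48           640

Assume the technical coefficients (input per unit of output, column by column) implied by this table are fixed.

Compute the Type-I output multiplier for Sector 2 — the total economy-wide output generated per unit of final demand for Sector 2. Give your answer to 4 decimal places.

Technical coefficients a_ij = z_ij / X_j:
  a_11 = 490/1400 = 0.35, a_21 = 280/1400 = 0.20, a_31 = 0/1400 = 0.00
  a_12 = 350/1400 = 0.25, a_22 = 210/1400 = 0.15, a_32 = 560/1400 = 0.40
  a_13 = 32/640 = 0.05, a_23 = 96/640 = 0.15, a_33 = 32/640 = 0.05
I − A =
  [   0.65    -0.25    -0.05]
  [  -0.20     0.85    -0.15]
  [   0.00    -0.40     0.95]
Cofactors of I−A, C_ij = (−1)^(i+j)·(minor ij) (rows/columns in the sector order above):
  C_11 = (0.85)(0.95) − (-0.15)(-0.40) = 0.7475
  C_12 = −[(-0.20)(0.95) − (-0.15)(0.00)] = 0.1900
  C_13 = (-0.20)(-0.40) − (0.85)(0.00) = 0.0800
  C_21 = −[(-0.25)(0.95) − (-0.05)(-0.40)] = 0.2575
  C_22 = (0.65)(0.95) − (-0.05)(0.00) = 0.6175
  C_23 = −[(0.65)(-0.40) − (-0.25)(0.00)] = 0.2600
  C_31 = (-0.25)(-0.15) − (-0.05)(0.85) = 0.0800
  C_32 = −[(0.65)(-0.15) − (-0.05)(-0.20)] = 0.1075
  C_33 = (0.65)(0.85) − (-0.25)(-0.20) = 0.5025
det(I−A) = Σ_j (I−A)_1j·C_1j = (0.65)(0.7475) + (-0.25)(0.1900) + (-0.05)(0.0800) = 0.434375
adj(I−A) = Cᵀ =
  [ 0.7475   0.2575   0.0800]
  [ 0.1900   0.6175   0.1075]
  [ 0.0800   0.2600   0.5025]
(I − A)⁻¹ = adj(I−A) / det(I−A) ≈
  [   1.72086     0.59281     0.18417]
  [   0.43741     1.42158     0.24748]
  [   0.18417     0.59856     1.15683]
The output multiplier for sector j is the column-j sum of the Leontief inverse (I − A)⁻¹ = adj(I−A) / det(I−A).
Column 2 of adj(I−A): (0.2575, 0.6175, 0.2600); det(I−A) = 0.434375.
m_2 = (0.2575 + 0.6175 + 0.2600) / 0.434375 = 1.135 / 0.434375 ≈ 2.6129.

m_2 = 2.6129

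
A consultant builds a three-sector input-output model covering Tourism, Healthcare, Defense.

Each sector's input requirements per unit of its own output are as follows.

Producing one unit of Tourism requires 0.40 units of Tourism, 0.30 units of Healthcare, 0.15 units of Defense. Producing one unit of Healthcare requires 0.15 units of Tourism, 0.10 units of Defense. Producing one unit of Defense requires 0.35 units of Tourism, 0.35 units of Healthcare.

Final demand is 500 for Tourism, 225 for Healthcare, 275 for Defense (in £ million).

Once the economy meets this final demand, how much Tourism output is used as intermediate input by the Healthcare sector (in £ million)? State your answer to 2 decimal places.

I − A =
  [   0.60    -0.15    -0.35]
  [  -0.30     1.00    -0.35]
  [  -0.15    -0.10     1.00]
Cofactors of I−A, C_ij = (−1)^(i+j)·(minor ij) (rows/columns in the sector order above):
  C_11 = (1.00)(1.00) − (-0.35)(-0.10) = 0.9650
  C_12 = −[(-0.30)(1.00) − (-0.35)(-0.15)] = 0.3525
  C_13 = (-0.30)(-0.10) − (1.00)(-0.15) = 0.1800
  C_21 = −[(-0.15)(1.00) − (-0.35)(-0.10)] = 0.1850
  C_22 = (0.60)(1.00) − (-0.35)(-0.15) = 0.5475
  C_23 = −[(0.60)(-0.10) − (-0.15)(-0.15)] = 0.0825
  C_31 = (-0.15)(-0.35) − (-0.35)(1.00) = 0.4025
  C_32 = −[(0.60)(-0.35) − (-0.35)(-0.30)] = 0.3150
  C_33 = (0.60)(1.00) − (-0.15)(-0.30) = 0.5550
det(I−A) = Σ_j (I−A)_1j·C_1j = (0.60)(0.9650) + (-0.15)(0.3525) + (-0.35)(0.1800) = 0.463125
adj(I−A) = Cᵀ =
  [ 0.9650   0.1850   0.4025]
  [ 0.3525   0.5475   0.3150]
  [ 0.1800   0.0825   0.5550]
(I − A)⁻¹ = adj(I−A) / det(I−A) ≈
  [   2.0837     0.3995     0.8691]
  [   0.7611     1.1822     0.6802]
  [   0.3887     0.1781     1.1984]
First solve x = (I − A)⁻¹ d = adj(I−A)·d / det(I−A); in particular x_2 = (0.3525·500 + 0.5475·225 + 0.3150·275) / 0.463125 = 386.0625 / 0.463125 ≈ 833.6032.
Intermediate flow from 1 to 2: z_12 = a_12 · x_2 = 0.15 × 386.0625 / 0.463125 = 57.909375 / 0.463125 ≈ 125.04.

z_12 = 125.04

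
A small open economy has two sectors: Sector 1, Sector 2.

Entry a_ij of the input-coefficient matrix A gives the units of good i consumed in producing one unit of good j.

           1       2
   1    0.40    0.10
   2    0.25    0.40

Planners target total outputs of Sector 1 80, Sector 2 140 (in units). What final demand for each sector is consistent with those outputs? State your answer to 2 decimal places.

d_1 = 34.00, d_2 = 64.00

I − A =
  [   0.60    -0.10]
  [  -0.25     0.60]
d = (I − A) x:
  d_1 = (+0.60)·80 + (-0.10)·140 = 34.00
  d_2 = (-0.25)·80 + (+0.60)·140 = 64.00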